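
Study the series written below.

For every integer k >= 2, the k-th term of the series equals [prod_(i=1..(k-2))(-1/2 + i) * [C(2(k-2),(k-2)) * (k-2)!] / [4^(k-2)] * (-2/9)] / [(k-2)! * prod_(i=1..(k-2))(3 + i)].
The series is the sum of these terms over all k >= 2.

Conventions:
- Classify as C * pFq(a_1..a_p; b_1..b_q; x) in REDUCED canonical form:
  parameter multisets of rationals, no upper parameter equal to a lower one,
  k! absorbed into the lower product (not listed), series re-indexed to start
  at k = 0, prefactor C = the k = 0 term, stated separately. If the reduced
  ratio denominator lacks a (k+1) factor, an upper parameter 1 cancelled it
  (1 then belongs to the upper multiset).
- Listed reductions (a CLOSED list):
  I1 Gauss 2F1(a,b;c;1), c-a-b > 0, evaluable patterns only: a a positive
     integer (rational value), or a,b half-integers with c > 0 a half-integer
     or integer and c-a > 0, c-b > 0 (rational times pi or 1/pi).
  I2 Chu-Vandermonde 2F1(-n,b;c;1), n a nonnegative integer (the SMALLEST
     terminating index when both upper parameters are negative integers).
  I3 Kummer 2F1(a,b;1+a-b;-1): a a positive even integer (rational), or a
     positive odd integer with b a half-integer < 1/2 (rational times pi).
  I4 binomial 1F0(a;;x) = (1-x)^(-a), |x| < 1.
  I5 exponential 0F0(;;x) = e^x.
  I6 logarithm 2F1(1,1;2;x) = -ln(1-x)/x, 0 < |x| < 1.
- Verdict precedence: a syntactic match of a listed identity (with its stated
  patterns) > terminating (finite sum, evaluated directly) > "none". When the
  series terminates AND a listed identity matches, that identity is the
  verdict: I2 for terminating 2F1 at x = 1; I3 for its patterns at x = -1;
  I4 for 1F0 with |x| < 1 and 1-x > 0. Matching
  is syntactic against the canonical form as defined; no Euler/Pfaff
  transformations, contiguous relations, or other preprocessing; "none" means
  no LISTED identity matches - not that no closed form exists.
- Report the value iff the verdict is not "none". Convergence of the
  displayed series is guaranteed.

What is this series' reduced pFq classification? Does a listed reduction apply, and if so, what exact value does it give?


Reduced: x = 1, 2F1, upper = {1/2, 1/2}, lower = {4}, C = -2/9. Verdict: this is the half-integer Gauss pattern (I1) (x = 1; upper {1/2, 1/2} half-integers, c = 4 in the evaluable pattern). Its exact value is (-512/675) / pi.

Key step: from the first term -2/9: the running product (prefactor -2/9) telescopes to a rising factorial.
Term ratio: r(k) = 1 * (k+1/2) (k+1/2) / [(k+4) (k+1)] - rational; roots negated = parameters, x = 1, C = -2/9.


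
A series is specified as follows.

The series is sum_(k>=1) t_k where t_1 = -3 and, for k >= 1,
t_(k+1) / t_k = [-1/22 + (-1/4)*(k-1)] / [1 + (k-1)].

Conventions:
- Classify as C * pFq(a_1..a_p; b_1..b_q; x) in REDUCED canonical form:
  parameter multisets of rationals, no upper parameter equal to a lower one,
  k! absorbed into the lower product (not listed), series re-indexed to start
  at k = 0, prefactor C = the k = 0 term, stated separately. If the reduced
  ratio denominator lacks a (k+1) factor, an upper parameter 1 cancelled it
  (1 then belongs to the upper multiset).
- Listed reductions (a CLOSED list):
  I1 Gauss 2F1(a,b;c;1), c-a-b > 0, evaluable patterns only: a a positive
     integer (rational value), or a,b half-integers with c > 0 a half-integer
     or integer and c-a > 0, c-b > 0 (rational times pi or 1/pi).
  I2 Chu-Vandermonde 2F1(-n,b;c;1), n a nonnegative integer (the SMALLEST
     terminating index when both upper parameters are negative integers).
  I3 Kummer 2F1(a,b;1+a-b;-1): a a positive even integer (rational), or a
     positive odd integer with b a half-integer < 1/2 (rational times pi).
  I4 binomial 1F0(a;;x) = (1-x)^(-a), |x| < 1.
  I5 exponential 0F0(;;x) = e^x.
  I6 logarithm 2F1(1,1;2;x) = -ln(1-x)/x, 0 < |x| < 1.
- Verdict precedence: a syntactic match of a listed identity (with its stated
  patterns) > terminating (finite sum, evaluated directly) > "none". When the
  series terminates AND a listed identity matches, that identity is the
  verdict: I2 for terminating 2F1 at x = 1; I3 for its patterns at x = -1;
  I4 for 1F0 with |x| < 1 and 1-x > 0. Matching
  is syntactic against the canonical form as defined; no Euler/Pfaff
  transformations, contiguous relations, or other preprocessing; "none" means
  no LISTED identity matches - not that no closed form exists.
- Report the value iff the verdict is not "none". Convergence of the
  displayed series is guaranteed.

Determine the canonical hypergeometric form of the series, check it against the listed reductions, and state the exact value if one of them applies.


Canonical form: C = -3 times 1F0 with upper {2/11}, lower {-}, x = -1/4. Verdict: this is the I4 binomial reduction (the 1F0 binomial series: exponent -2/11, x = -1/4). Value: (-3) * (5/4)^(-2/11).

Key step: from the first term -3: roots of the ratio polynomials (prefactor -3) are the negated parameters.
Step ratio: r(k) = (-1/4) * (k+2/11) / [(k+1)] - rational in k, leading ratio (-1/4); with t_0 = -3, classification follows.


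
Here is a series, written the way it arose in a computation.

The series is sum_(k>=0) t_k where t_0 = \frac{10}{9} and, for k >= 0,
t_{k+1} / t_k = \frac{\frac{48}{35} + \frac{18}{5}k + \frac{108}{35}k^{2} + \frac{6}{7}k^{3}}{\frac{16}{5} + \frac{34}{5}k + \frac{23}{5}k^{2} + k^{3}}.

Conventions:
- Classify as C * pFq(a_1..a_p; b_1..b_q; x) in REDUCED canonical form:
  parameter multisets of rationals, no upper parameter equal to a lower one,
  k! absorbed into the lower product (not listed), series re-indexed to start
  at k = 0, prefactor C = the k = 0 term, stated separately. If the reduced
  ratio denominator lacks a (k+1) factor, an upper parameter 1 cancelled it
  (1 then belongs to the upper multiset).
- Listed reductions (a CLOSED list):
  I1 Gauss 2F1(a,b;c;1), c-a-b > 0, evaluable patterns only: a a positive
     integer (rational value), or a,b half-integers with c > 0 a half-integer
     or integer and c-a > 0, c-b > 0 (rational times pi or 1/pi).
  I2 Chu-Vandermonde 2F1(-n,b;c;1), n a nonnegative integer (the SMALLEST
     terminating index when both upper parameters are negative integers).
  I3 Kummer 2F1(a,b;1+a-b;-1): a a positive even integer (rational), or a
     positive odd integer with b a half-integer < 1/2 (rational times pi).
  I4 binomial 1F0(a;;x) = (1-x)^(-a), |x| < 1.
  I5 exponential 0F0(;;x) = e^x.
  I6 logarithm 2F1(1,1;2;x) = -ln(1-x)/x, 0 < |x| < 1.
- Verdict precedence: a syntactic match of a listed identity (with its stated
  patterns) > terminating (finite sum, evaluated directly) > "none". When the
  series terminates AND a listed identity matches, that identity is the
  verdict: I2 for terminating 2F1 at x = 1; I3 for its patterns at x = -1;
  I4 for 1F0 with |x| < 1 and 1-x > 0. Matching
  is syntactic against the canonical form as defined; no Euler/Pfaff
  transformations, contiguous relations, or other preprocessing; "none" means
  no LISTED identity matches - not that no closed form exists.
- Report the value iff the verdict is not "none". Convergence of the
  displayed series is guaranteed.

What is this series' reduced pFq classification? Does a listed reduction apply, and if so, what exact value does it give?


The tell: t_0 being \frac{10}{9}, factor the ratio over Q (prefactor 10/9): negated roots = parameters.
Consecutive-term ratio: r(k) = \frac{6}{7} * (k+1) (k+1) / [(k+2) (k+1)] - poly over poly, x = \frac{6}{7} from leading terms; C = \frac{10}{9} at k = 0.

At argument \frac{6}{7}: a 2F1 with upper {1, 1}, lower {2}, scaled by C = \frac{10}{9}. Verdict: the I6 logarithm reduction fires (the logarithm: parameters (1,1;2), x = \frac{6}{7}). Hence: \left(-\frac{35}{27}\right) \cdot \ln\left(\frac{1}{7}\right).


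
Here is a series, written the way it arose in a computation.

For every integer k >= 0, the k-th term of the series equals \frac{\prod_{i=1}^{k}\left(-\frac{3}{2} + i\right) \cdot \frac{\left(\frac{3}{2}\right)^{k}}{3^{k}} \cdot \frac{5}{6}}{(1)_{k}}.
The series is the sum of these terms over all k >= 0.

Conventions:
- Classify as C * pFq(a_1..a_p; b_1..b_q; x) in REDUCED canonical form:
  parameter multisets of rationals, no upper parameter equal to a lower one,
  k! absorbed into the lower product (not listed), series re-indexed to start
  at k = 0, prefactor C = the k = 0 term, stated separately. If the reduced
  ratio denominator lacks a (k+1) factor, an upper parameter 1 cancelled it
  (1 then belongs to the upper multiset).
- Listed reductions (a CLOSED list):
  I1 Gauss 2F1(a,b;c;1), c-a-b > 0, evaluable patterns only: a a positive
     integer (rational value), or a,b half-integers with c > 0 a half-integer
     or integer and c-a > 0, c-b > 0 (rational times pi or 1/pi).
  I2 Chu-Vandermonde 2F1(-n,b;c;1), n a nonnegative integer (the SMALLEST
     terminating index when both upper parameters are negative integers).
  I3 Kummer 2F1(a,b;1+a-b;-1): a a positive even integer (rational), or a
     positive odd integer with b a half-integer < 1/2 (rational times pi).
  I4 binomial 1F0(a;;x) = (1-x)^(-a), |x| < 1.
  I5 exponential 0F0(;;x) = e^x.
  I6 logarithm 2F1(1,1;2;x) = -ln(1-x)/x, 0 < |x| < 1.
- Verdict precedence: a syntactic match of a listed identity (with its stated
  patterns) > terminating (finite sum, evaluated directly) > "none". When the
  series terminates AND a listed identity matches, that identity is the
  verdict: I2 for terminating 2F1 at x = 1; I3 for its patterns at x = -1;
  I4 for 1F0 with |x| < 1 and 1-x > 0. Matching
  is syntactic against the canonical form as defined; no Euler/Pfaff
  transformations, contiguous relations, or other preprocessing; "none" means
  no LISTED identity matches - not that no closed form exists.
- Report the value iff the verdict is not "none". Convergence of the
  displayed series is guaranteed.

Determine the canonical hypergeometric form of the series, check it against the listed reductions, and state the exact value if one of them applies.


The series (x = \frac{1}{2}) is 1F0: upper {-\frac{1}{2}}, lower {-}, prefactor \frac{5}{6}. Verdict: the binomial series (I4) applies (the 1F0 binomial series: exponent 1/2, x = \frac{1}{2}). Hence: \frac{5}{6} \cdot \left(\frac{1}{2}\right)^{\frac{1}{2}}.

Structural cue: from the first term \frac{5}{6}: the running product (C = 5/6) telescopes to a rising factorial.
Consecutive-term ratio: r(k) = \frac{1}{2} * (k-\frac{1}{2}) / [(k+1)] ; factor over Q: parameters, x = \frac{1}{2}, and C = \frac{5}{6}.


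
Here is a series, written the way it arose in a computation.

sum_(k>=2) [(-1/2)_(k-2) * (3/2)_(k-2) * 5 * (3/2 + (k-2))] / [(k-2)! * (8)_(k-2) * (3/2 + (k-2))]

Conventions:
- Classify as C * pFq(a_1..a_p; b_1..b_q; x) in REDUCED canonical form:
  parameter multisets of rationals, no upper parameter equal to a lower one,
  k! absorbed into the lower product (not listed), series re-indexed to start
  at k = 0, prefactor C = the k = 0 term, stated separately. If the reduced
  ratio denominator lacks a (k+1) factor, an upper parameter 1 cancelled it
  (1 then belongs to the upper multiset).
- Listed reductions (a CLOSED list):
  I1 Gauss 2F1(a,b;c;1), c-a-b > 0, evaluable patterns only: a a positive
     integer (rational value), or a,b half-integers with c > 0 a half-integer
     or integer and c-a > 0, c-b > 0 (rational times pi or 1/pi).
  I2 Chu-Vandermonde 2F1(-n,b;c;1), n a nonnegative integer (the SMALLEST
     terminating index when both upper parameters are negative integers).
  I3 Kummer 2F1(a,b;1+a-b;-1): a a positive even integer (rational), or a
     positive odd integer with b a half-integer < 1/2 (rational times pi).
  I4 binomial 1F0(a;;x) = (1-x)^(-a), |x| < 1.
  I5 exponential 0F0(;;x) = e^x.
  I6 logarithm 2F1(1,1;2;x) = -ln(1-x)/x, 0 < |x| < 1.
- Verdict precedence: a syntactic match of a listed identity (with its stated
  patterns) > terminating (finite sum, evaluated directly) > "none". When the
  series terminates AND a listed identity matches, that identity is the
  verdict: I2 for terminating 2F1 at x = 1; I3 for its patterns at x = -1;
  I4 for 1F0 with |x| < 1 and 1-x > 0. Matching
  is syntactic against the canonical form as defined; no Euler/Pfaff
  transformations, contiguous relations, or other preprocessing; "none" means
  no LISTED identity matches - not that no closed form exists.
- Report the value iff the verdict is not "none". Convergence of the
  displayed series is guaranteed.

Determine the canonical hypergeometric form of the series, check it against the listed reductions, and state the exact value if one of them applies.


The series (x = 1) is 2F1: upper {-1/2, 3/2}, lower {8}, prefactor 5. Verdict: Gauss's theorem I1 (half-integer case) applies (x = 1; upper {-1/2, 3/2} half-integers, c = 8 in the evaluable pattern). Hence: (4194304/297297) / pi.

Key step: x = 1 and striking the common factor k + 3/2 reduces the term (prefactor 5).
Step ratio: r(k) = 1 * (k-1/2) (k+3/2) / [(k+8) (k+1)] - rational; roots negated = parameters, x = 1, C = 5.


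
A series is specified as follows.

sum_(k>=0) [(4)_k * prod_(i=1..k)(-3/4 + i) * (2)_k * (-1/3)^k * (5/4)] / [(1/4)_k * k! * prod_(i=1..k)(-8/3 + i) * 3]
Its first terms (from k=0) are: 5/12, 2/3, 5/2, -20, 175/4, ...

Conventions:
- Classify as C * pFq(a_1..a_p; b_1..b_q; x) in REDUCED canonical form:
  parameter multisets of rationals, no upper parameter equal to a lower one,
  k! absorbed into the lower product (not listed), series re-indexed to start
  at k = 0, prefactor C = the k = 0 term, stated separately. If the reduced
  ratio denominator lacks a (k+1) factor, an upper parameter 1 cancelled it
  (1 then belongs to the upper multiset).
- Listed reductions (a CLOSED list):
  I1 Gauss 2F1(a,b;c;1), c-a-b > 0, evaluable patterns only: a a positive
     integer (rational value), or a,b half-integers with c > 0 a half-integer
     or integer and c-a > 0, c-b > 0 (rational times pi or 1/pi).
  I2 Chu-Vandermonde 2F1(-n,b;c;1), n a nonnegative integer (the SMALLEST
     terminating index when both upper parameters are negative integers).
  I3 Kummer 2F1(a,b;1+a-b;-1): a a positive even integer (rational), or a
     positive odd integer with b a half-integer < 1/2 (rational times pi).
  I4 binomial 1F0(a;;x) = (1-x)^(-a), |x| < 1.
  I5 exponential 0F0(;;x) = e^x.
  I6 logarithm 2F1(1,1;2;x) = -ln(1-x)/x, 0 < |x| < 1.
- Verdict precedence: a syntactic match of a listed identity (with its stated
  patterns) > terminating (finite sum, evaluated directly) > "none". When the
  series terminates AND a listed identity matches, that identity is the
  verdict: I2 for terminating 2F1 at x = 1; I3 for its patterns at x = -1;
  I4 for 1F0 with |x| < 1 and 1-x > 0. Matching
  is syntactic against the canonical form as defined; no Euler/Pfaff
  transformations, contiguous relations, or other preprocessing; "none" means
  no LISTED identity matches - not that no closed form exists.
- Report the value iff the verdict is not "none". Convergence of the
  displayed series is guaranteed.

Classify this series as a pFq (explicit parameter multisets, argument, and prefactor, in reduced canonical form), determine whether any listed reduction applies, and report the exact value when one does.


Canonical form: C = 5/12 times 2F1 with upper {2, 4}, lower {-5/3}, x = -1/3. Verdict: no listed reduction: x = -1/3 and upper {2, 4} fail every I1-I6 pattern.

Structural cue: from the first term 5/12: the running product (C = 5/12, x = -1/3) telescopes to a rising factorial.
Term ratio: r(k) = (-1/3) * (k+2) (k+4) / [(k-5/3) (k+1)] - rational in k. x = (-1/3); t_0 = 5/12; negate the roots.


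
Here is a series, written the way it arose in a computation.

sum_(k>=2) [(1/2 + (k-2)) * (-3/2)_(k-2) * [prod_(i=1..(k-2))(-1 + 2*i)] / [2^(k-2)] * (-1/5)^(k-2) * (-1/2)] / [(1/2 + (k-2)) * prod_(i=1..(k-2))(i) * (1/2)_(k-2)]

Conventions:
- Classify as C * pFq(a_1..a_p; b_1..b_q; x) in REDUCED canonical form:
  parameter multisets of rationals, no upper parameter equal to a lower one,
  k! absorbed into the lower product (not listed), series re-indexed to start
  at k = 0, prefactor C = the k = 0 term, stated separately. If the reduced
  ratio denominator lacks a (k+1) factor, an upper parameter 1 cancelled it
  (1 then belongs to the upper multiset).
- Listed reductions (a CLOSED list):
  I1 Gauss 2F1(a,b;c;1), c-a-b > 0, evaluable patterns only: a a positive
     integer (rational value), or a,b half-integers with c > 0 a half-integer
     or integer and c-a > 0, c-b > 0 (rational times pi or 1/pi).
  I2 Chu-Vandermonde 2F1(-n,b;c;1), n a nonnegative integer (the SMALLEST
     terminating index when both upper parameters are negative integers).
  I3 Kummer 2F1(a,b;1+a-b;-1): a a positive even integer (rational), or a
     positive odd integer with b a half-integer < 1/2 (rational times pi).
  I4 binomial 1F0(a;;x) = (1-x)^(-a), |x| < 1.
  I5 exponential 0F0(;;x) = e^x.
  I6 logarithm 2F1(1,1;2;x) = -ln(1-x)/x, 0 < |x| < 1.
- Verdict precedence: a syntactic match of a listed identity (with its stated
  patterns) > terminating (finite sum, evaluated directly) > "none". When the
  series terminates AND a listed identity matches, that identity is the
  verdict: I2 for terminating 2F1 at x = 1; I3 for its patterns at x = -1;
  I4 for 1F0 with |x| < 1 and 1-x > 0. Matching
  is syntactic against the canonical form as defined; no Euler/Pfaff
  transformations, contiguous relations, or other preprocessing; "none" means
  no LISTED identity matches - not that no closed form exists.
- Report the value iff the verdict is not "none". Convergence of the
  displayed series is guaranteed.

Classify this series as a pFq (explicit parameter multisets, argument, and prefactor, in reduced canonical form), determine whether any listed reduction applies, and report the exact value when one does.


The series (x = -1/5) is 1F0: upper {-3/2}, lower {-}, prefactor -1/2. Verdict (x = -1/5): the I4 binomial reduction applies (the 1F0 binomial series: exponent 3/2, x = -1/5). Sum: (-1/2) * (6/5)^(3/2).

Structural cue: with t_0 = -1/2, the odd product 1*3*...*(2k-1) (C = -1/2) is 2^k (1/2)_k.
Step ratio: r(k) = (-1/5) * (k-3/2) / [(k+1)] - rational in k. x = (-1/5); t_0 = -1/2; negate the roots.


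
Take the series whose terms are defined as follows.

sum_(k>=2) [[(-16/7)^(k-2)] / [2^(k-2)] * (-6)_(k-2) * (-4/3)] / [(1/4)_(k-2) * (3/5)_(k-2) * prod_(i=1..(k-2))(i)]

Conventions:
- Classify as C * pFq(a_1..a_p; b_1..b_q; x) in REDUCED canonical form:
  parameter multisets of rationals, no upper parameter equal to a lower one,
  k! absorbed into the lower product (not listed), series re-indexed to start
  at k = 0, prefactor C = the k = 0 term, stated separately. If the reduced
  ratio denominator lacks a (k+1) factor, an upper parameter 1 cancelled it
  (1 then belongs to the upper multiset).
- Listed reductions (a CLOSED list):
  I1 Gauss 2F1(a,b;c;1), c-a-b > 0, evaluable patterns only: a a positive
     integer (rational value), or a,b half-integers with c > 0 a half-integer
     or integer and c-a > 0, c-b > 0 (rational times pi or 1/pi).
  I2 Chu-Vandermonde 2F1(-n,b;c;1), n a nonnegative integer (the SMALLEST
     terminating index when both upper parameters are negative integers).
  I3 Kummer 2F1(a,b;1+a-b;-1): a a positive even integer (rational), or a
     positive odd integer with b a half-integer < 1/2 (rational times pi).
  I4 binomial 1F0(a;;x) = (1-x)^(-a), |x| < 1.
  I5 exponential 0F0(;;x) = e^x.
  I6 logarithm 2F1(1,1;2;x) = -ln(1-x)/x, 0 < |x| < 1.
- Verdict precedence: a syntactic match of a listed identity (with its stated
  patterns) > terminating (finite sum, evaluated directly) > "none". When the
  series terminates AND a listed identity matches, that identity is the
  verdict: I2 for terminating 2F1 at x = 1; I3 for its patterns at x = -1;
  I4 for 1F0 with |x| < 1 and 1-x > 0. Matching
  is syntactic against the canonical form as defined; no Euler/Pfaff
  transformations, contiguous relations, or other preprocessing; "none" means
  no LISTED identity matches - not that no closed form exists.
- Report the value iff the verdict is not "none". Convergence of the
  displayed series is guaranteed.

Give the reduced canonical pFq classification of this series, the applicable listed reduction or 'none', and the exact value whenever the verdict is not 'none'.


First insight: t_0 = -4/3 here, and the product of the first k integers (prefactor -4/3) is k!.
Ratio: r(k) = (-8/7) * (k-6) / [(k+1/4) (k+3/5) (k+1)] - rational; roots negated = parameters, x = (-8/7), C = -4/3.

With C = -4/3: the canonical form is 1F2(-6; 1/4, 3/5; -8/7). Verdict: terminating - upper parameter -6 makes this a finite sum (last index 6), evaluated exactly. Value: -144744734102661404/833098907905173.


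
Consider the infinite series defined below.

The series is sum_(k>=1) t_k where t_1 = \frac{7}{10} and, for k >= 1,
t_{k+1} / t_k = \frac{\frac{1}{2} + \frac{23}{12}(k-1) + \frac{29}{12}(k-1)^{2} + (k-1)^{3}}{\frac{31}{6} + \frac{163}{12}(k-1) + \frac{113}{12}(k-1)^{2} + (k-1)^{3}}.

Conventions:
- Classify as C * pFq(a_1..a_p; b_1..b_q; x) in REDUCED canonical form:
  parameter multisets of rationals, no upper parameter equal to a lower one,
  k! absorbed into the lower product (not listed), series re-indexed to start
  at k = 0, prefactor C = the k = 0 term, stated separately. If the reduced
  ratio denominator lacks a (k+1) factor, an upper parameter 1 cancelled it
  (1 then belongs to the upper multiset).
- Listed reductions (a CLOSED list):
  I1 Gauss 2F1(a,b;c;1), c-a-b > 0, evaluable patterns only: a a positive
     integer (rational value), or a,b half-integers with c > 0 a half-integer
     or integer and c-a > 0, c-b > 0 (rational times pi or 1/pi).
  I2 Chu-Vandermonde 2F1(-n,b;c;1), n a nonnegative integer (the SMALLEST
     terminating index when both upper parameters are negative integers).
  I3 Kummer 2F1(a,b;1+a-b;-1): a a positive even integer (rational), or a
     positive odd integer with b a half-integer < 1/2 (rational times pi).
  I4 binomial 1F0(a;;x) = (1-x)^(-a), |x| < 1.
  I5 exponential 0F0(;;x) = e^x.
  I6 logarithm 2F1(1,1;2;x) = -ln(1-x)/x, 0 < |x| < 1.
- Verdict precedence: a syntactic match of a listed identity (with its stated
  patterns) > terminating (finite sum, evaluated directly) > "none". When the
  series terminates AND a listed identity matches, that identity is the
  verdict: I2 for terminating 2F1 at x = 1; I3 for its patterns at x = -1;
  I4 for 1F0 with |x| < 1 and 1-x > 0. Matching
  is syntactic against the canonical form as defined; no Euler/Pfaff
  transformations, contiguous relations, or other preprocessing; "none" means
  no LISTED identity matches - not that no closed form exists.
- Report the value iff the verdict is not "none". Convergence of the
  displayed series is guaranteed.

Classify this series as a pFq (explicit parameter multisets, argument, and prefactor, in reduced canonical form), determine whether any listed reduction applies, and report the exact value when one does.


This is \frac{7}{10} * 2F1(\frac{3}{4}, 1; \frac{31}{4}; 1) in reduced canonical form. Verdict: Gauss's theorem (I1) applies (x = 1: the Gamma ratio telescopes since c-a-b = 6 > 0 and a = 1 in Z>0). Value: \frac{63}{80}.

The tell: with t_0 = \frac{7}{10}, the expanded ratio factors over Q; C = 7/10, x = 1, roots give parameters.
Ratio: r(k) = 1 * (k+\frac{3}{4}) (k+1) / [(k+\frac{31}{4}) (k+1)] ; factor over Q: parameters, x = 1, and C = \frac{7}{10}.


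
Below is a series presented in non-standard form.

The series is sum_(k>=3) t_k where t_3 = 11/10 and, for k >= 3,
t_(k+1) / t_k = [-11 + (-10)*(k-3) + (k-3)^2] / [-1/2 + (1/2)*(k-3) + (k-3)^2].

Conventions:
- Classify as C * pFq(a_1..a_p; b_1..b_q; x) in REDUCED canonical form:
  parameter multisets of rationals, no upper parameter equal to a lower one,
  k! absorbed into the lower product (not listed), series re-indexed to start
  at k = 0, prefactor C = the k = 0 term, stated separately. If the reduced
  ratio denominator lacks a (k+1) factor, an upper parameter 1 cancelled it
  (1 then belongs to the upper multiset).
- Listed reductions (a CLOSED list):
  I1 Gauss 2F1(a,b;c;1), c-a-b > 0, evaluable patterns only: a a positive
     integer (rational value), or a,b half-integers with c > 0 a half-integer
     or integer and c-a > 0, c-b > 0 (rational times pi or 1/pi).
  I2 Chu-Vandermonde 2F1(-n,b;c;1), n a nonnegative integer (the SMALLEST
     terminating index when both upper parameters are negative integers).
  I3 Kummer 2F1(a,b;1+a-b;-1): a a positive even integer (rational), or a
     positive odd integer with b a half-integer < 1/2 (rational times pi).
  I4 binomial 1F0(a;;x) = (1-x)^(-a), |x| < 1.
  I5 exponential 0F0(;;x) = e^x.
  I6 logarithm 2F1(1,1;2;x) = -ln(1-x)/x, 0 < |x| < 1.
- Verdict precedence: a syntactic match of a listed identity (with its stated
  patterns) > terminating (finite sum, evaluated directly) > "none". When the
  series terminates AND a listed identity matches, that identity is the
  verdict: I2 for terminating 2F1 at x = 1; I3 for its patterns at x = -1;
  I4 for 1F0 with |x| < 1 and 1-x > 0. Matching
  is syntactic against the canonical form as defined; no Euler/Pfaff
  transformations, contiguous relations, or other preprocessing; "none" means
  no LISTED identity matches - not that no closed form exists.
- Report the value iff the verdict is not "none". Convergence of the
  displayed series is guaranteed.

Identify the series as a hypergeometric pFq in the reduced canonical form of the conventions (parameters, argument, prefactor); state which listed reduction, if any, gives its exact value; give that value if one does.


This is 11/10 * 2F1(-11, 1; -1/2; 1) in reduced canonical form. Verdict: Chu-Vandermonde (I2) matches (terminating 2F1 at x = 1 with n = 11, b = 1, c = -1/2). Hence: -33/190.

Key observation: with t_0 = 11/10, factor the ratio over Q (prefactor 11/10): negated roots = parameters.
Consecutive-term ratio: r(k) = 1 * (k-11) (k+1) / [(k-1/2) (k+1)] ; factor over Q: parameters, x = 1, and C = 11/10.


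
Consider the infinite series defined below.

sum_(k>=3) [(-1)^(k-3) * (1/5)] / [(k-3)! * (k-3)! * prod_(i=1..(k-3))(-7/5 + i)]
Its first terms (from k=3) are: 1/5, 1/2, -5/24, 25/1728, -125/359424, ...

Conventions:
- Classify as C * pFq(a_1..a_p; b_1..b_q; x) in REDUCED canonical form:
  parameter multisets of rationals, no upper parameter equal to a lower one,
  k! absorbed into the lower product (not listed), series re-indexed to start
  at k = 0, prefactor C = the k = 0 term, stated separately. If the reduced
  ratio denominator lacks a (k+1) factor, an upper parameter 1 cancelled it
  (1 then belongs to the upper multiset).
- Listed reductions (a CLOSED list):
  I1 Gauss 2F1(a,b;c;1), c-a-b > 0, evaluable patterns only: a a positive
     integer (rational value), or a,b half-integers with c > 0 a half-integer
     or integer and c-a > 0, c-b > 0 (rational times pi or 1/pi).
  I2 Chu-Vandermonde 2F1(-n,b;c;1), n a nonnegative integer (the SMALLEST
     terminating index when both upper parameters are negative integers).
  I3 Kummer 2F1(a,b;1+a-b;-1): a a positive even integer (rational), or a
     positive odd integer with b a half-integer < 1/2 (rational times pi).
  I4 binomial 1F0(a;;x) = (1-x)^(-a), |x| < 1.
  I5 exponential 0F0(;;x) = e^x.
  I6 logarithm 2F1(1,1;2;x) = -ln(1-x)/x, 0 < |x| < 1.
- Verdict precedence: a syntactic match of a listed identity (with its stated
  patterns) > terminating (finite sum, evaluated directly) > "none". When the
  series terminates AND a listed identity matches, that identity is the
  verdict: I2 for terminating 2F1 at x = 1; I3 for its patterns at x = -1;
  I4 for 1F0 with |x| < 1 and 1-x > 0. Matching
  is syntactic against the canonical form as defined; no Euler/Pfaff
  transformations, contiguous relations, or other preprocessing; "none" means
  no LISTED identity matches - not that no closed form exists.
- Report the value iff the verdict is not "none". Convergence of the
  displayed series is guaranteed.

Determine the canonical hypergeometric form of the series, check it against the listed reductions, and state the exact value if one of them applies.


Prefactor 1/5, argument -1: 0F2 with upper {-} over lower {-2/5, 1}. Verdict: none here - no I1-I6 shape fits x = -1 with lower {-2/5, 1}.

First insight: x = (-1) and the lower running product (prefactor 1/5) is a rising factorial.
Ratio: r(k) = (-1) * 1 / [(k-2/5) (k+1) (k+1)] - rational in k, leading ratio (-1); with t_0 = 1/5, classification follows.


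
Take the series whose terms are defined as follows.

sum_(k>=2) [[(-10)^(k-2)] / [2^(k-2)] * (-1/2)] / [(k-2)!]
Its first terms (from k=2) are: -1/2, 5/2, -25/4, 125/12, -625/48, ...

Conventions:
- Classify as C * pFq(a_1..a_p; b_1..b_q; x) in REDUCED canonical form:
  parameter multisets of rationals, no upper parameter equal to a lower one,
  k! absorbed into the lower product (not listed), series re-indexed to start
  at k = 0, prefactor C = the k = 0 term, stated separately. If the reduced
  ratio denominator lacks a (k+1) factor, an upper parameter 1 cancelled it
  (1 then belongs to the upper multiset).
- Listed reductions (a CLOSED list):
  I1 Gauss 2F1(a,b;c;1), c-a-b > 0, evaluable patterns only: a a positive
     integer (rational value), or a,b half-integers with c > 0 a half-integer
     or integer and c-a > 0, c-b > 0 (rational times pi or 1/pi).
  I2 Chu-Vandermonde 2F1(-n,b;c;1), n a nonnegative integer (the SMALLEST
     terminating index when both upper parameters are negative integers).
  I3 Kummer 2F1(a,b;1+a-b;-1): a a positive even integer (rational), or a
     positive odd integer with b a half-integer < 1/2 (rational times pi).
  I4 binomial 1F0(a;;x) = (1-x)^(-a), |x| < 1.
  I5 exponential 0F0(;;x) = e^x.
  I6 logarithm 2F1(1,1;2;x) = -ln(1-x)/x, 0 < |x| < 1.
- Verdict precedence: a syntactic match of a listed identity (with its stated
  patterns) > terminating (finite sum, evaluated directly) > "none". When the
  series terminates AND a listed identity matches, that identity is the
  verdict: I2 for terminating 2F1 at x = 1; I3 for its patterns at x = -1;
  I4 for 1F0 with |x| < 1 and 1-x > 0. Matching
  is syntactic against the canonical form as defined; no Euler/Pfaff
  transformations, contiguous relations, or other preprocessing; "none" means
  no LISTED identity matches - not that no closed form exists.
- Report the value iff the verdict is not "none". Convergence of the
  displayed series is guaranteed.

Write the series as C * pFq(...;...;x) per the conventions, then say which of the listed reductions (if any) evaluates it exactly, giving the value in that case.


First insight: from the first term -1/2: the two k-th powers (C = -1/2, x = -5) combine into one argument.
Ratio: r(k) = (-5) * 1 / [(k+1)] - rational in k. x = (-5); t_0 = -1/2; negate the roots.

Reduced: x = -5, 0F0, upper = {-}, lower = {-}, C = -1/2. Verdict: the exponential series (I5) matches (the 0F0 exponential series at x = -5). Its exact value is (-1/2) * e^(-5).


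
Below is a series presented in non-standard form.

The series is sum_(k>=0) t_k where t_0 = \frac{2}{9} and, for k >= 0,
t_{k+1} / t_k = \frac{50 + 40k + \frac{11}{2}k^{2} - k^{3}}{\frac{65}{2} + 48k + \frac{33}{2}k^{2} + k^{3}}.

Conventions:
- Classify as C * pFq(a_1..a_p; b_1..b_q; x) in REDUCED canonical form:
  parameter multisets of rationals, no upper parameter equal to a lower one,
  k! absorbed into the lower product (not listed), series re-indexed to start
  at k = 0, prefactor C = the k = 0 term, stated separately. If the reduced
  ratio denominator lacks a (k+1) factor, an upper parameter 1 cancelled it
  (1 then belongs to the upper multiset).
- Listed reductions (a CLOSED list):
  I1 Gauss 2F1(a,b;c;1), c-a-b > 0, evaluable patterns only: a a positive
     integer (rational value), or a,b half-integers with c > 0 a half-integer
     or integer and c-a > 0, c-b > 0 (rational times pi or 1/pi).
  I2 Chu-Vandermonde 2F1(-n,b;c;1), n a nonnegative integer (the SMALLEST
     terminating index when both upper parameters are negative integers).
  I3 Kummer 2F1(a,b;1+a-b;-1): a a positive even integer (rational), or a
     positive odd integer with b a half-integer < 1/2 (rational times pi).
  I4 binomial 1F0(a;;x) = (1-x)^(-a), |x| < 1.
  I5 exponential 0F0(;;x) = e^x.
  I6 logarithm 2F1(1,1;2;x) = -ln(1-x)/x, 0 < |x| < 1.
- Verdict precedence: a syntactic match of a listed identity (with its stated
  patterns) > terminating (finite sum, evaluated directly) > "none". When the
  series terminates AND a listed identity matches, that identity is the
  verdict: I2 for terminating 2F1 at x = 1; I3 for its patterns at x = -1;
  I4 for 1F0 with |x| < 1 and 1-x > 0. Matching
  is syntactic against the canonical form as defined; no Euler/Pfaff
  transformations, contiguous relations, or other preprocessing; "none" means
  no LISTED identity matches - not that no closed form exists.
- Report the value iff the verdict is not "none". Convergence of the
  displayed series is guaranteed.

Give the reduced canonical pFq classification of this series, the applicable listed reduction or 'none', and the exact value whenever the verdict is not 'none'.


x = -1 here; the reduced form reads 2F1, upper {-10, 2}, lower {13}, C = \frac{2}{9}. Verdict: this is the Kummer evaluation I3 (x = -1; c = 13 equals 1+a-b for upper {-10, 2}: listed pattern). Exact value: \frac{4}{3}.

The tell: with t_0 = \frac{2}{9}, the parameter 5/2 appears in both the upper and lower lists and cancels.
Consecutive-term ratio: r(k) = -1 * (k-10) (k+2) / [(k+13) (k+1)] - rational; roots negated = parameters, x = -1, C = \frac{2}{9}.


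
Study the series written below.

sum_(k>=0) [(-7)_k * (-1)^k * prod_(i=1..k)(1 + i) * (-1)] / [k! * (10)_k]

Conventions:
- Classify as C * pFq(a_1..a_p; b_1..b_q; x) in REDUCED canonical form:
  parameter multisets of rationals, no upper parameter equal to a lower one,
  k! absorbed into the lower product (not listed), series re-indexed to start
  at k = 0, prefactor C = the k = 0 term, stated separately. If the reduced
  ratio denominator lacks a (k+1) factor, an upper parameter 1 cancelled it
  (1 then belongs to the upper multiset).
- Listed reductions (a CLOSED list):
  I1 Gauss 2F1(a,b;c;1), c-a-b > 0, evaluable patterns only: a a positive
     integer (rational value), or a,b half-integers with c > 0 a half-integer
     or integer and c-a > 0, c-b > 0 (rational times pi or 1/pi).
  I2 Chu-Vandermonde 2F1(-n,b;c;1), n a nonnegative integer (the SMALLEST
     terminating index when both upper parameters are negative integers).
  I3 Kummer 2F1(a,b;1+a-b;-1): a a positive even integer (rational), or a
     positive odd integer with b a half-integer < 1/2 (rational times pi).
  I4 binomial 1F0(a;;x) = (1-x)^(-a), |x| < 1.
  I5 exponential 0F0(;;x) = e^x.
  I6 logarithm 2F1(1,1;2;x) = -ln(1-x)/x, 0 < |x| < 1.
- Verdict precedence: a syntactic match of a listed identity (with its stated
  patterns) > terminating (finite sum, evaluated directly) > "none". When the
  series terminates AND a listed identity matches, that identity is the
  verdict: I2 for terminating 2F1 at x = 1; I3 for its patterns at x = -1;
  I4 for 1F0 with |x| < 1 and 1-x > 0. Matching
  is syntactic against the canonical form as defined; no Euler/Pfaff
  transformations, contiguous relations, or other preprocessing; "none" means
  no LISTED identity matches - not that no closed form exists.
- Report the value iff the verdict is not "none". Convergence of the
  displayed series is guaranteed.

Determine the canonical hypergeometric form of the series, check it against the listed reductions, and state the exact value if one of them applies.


First insight: x = (-1) and the running product (C = -1) telescopes to a rising factorial.
Term ratio: r(k) = (-1) * (k-7) (k+2) / [(k+10) (k+1)] - rational in k. x = (-1); t_0 = -1; negate the roots.

Prefactor -1, argument -1: 2F1 with upper {-7, 2} over lower {10}. Verdict: this is Kummer (I3) (x = -1; c = 10 equals 1+a-b for upper {-7, 2}: listed pattern). Hence: -9/2.


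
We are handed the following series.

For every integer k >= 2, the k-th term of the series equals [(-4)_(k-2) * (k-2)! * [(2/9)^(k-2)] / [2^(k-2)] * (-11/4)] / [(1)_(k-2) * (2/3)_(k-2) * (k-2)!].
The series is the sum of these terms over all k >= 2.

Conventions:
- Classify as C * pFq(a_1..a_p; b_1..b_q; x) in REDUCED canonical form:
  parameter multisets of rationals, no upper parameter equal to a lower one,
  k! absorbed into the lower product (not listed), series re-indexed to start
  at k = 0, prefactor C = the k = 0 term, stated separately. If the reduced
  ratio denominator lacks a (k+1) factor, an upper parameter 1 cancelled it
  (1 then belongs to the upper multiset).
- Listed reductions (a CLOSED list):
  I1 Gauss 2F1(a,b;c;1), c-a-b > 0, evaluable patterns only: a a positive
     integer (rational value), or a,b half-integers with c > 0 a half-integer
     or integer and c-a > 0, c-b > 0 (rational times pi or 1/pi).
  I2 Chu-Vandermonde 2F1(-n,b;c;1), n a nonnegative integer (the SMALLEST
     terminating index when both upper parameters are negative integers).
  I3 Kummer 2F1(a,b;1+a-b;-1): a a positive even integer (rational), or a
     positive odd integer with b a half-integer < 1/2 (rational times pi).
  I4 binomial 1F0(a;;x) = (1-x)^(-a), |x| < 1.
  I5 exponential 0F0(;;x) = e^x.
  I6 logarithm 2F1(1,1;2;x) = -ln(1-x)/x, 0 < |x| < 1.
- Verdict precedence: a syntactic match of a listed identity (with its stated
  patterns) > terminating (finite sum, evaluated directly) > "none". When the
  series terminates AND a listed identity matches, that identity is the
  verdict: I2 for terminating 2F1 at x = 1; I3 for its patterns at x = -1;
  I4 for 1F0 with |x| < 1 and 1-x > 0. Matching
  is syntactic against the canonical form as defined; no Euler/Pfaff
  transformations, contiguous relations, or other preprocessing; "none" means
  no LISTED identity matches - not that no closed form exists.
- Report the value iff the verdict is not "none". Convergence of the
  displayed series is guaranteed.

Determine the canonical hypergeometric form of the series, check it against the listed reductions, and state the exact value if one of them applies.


x = 1/9 here; the reduced form reads 1F1, upper {-4}, lower {2/3}, C = -11/4. Verdict: terminating (-4 upstairs). 5 nonzero terms in all; added directly. Hence: -28381/25920.

Key step: x = (1/9) and the two k-th powers (C = -11/4) combine into one argument.
Step ratio: r(k) = (1/9) * (k-4) / [(k+2/3) (k+1)] - rational in k, leading ratio (1/9); with t_0 = -11/4, classification follows.


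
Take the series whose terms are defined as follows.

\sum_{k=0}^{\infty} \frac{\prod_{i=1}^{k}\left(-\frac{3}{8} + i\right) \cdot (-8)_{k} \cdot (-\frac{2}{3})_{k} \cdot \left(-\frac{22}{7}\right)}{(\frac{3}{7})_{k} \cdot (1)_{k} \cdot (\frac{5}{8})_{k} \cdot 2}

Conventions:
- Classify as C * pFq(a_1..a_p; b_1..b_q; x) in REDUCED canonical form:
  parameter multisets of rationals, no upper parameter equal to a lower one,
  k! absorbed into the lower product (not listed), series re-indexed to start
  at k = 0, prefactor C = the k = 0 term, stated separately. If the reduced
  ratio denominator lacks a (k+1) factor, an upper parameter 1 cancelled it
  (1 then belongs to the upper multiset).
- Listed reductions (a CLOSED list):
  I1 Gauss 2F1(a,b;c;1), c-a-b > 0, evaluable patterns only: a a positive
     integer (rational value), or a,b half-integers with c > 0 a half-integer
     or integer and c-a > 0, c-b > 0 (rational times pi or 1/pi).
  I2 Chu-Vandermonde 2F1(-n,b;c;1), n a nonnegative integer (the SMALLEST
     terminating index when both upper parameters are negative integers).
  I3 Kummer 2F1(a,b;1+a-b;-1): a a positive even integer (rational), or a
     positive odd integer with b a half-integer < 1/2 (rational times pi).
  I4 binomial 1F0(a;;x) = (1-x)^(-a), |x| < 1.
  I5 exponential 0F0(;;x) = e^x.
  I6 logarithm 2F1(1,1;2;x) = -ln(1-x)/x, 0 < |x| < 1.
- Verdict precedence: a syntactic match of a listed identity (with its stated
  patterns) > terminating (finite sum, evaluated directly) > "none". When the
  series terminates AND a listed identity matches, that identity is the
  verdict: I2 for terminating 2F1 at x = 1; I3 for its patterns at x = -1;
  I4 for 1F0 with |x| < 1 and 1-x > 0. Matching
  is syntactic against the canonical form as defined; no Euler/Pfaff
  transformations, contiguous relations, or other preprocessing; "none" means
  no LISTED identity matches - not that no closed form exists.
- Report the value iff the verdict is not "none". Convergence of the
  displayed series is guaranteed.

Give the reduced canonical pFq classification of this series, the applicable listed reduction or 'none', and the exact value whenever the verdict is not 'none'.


With C = -\frac{11}{7}: the canonical form is 2F1(-8, -\frac{2}{3}; \frac{3}{7}; 1). Verdict: Chu-Vandermonde (I2) applies (terminating 2F1 at x = 1 with n = 8, b = -2/3, c = \frac{3}{7}). Sum: -\frac{30526125872}{2191131243}.

Structural cue: x = 1 and the running product (prefactor -11/7) telescopes to a rising factorial.
Consecutive-term ratio: r(k) = 1 * (k-8) (k-\frac{2}{3}) / [(k+\frac{3}{7}) (k+1)] - rational; roots negated = parameters, x = 1, C = -\frac{11}{7}.
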